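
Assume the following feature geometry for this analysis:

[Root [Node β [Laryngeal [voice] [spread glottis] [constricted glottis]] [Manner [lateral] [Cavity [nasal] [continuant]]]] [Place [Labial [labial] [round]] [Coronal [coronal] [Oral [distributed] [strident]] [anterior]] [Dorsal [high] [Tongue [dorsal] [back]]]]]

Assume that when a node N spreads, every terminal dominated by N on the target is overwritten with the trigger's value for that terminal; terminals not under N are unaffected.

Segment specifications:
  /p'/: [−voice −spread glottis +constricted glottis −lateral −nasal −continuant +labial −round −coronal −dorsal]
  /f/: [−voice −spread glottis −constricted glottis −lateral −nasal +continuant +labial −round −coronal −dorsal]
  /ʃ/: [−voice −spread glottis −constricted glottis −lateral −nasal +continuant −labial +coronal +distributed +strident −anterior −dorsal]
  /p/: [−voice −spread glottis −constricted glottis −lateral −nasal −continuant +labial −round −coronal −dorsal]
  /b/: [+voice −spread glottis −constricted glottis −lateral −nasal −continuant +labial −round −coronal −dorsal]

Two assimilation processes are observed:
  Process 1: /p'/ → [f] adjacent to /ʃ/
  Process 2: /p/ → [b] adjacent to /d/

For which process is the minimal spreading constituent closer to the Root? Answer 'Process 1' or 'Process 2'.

In Process 1, [constricted glottis], [continuant] change, so the minimal spreading node is Node β at depth 1.
In Process 2, [voice] changes, so the minimal spreading node is [voice] at depth 3.
Depth 1 < depth 3; Process 1 involves the structurally higher constituent Node β.

Process 1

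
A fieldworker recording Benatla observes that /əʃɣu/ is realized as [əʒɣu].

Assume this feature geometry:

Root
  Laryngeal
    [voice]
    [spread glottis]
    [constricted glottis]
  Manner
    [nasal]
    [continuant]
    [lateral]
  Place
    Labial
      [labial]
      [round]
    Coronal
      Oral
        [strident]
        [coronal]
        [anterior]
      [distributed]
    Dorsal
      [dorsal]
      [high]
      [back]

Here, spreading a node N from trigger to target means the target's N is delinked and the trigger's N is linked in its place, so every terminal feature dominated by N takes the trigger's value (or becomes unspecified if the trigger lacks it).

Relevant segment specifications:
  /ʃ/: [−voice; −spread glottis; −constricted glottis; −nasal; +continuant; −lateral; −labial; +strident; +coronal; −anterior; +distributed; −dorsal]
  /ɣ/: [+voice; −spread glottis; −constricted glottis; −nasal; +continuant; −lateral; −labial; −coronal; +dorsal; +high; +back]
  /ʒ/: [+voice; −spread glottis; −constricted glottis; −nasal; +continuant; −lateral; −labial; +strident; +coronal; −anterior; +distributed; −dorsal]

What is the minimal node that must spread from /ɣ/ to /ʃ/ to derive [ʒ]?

[voice]

The alternation /ʃ/ → [ʒ] changes [voice] and nothing else.
Only a single terminal changes, and /ɣ/ supplies the new value, so [voice] itself is the minimal spreading constituent.
Features on which the two segments disagree outside [voice], such as [dorsal], [coronal], are unchanged — nothing dominating them spread, and [voice] is the minimal sufficient constituent.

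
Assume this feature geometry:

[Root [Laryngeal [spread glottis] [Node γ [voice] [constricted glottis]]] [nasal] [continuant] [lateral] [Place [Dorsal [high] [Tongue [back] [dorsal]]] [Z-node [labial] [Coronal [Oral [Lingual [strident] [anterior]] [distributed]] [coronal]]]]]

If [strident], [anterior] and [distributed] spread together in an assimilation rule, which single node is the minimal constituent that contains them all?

Oral

[strident]: Root > Place > Z-node > Coronal > Oral > Lingual > [strident].
[anterior]: Root > Place > Z-node > Coronal > Oral > Lingual > [anterior].
[distributed] lies under Oral (below Place).
The lowest node appearing on every path is Oral; each proper daughter of Oral fails to dominate at least one of the listed features.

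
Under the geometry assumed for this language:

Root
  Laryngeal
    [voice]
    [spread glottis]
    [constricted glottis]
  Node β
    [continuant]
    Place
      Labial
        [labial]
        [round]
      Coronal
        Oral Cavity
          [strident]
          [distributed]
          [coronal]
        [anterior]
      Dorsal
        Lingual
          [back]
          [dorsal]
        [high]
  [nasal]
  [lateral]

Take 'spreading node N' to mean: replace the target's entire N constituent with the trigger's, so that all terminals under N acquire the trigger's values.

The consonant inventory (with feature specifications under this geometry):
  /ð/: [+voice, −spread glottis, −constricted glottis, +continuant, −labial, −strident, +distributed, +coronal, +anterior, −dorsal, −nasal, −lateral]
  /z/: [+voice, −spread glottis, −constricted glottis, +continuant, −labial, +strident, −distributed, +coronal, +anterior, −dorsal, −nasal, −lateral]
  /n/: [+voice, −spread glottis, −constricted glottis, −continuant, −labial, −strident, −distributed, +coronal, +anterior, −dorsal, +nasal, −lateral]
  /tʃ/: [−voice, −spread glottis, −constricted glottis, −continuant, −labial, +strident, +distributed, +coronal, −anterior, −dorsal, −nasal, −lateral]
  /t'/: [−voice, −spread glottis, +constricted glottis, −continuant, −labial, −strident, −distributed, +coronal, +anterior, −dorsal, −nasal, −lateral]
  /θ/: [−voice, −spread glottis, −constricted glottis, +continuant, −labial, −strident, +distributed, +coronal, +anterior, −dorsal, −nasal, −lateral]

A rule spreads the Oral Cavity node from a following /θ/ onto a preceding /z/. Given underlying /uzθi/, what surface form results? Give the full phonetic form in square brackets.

[uðθi]

The Oral Cavity node dominates the terminals [strident], [distributed], [coronal].
After delinking /z/'s Oral Cavity and linking /θ/'s, the affected terminals become [−strident], [+distributed], [+coronal]; [voice], [spread glottis], [constricted glottis], … (outside Oral Cavity) are retained from /z/.
Among the inventory, only /ð/ has exactly this specification, giving the surface form [uðθi].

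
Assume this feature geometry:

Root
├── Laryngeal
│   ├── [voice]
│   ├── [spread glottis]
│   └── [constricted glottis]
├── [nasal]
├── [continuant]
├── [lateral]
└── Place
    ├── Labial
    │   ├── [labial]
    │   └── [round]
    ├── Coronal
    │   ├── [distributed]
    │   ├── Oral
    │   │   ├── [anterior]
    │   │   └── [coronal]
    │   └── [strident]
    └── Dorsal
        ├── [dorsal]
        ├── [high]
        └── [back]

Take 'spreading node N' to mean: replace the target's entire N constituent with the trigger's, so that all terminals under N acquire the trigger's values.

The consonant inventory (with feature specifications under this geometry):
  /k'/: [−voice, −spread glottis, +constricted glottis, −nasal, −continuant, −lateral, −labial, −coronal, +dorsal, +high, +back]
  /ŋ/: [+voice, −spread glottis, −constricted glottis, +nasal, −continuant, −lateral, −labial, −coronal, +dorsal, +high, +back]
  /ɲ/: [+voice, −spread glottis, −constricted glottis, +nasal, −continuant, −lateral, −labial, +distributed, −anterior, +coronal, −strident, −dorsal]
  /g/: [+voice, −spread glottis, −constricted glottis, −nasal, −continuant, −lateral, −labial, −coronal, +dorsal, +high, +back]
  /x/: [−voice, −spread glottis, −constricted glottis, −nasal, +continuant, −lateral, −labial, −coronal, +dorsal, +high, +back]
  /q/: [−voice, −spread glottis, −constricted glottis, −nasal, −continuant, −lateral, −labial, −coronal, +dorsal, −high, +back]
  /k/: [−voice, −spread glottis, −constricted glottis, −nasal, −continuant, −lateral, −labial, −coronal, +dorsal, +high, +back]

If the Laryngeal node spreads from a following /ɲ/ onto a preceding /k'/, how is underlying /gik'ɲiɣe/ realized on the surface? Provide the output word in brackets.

The Laryngeal node dominates the terminals [voice], [spread glottis], [constricted glottis].
The target acquires /ɲ/'s values for everything under Laryngeal — [+voice], [−spread glottis], [−constricted glottis] — while keeping its own [nasal], [continuant], [lateral], ….
This feature bundle is that of [g], so /gik'ɲiɣe/ surfaces as [gigɲiɣe].

[gigɲiɣe]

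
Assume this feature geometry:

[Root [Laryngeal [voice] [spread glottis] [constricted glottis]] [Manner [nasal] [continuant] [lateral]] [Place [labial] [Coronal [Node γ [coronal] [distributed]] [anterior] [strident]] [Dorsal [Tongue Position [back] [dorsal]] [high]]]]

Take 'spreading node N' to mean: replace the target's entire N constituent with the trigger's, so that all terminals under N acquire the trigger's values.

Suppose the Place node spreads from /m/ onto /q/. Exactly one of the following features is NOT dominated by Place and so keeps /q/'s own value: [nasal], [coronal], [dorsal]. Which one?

Under this geometry, Place contains [labial], [coronal], [distributed], [anterior], [strident], [back], [dorsal], [high].
[coronal], [dorsal] all lie under Place, so they are overwritten when Place spreads.
[nasal] is not within the Place subtree (it hangs from Manner), so /q/'s [nasal] value survives.

[nasal]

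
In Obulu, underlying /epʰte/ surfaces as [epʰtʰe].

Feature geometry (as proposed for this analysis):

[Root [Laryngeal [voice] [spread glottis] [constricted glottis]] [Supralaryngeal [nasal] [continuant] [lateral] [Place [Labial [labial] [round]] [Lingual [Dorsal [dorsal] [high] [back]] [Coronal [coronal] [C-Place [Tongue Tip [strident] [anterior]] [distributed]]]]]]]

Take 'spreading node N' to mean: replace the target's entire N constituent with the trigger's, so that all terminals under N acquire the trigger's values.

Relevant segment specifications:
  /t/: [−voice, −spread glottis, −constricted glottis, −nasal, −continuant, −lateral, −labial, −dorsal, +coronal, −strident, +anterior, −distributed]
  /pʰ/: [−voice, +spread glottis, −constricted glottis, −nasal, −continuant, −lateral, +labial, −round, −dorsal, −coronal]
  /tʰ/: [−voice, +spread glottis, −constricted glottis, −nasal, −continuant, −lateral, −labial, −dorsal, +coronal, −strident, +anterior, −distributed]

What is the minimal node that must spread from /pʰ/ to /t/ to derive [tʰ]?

[spread glottis]

Feature comparison: [spread glottis] differs between /t/ and [tʰ]; the remaining terminals match.
Only a single terminal changes, and /pʰ/ supplies the new value, so [spread glottis] itself is the minimal spreading constituent.
[coronal], [labial] stay as in /t/ although /pʰ/ differs there, so no node dominating them spread; among the remaining candidates [spread glottis] is the lowest that derives the output.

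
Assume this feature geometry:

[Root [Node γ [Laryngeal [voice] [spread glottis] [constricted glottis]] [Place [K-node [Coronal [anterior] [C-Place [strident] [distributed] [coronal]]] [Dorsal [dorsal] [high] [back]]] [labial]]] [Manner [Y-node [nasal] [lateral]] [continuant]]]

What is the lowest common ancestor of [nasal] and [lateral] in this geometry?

Y-node

[nasal]: Root > Manner > Y-node > [nasal].
[lateral]: Root > Manner > Y-node > [lateral].
These paths first converge at Y-node; no daughter of Y-node dominates all 2 features, so Y-node is the minimal constituent.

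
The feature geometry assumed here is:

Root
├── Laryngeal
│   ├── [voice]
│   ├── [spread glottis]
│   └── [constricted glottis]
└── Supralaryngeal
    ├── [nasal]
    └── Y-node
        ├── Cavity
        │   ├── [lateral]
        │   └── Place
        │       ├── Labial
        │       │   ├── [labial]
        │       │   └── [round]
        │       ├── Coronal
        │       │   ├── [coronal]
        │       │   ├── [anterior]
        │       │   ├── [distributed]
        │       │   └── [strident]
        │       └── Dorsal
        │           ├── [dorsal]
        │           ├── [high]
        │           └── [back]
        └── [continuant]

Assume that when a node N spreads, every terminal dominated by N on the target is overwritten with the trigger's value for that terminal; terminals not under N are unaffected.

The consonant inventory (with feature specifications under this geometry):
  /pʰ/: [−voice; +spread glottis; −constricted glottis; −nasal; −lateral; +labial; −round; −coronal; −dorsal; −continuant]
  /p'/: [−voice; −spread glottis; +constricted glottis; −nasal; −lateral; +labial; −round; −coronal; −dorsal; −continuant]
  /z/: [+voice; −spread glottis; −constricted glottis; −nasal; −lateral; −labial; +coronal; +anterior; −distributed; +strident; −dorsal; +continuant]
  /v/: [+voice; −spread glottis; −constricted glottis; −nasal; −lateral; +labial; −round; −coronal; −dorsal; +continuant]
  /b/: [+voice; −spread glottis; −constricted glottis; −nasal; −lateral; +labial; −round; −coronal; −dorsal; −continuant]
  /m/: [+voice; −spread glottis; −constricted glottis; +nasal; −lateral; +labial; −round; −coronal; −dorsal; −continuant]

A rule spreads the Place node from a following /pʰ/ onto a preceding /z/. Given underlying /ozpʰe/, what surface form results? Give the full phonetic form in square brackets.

Place immediately or transitively dominates [labial], [round], [coronal], [anterior], [distributed], [strident], [dorsal], [high], [back].
The target acquires /pʰ/'s values for everything under Place — [+labial], [−round], [−coronal], [−dorsal] — while keeping its own [voice], [spread glottis], [constricted glottis], ….
The resulting bundle matches /v/ in the inventory; substituting it for /z/ gives [ovpʰe].

[ovpʰe]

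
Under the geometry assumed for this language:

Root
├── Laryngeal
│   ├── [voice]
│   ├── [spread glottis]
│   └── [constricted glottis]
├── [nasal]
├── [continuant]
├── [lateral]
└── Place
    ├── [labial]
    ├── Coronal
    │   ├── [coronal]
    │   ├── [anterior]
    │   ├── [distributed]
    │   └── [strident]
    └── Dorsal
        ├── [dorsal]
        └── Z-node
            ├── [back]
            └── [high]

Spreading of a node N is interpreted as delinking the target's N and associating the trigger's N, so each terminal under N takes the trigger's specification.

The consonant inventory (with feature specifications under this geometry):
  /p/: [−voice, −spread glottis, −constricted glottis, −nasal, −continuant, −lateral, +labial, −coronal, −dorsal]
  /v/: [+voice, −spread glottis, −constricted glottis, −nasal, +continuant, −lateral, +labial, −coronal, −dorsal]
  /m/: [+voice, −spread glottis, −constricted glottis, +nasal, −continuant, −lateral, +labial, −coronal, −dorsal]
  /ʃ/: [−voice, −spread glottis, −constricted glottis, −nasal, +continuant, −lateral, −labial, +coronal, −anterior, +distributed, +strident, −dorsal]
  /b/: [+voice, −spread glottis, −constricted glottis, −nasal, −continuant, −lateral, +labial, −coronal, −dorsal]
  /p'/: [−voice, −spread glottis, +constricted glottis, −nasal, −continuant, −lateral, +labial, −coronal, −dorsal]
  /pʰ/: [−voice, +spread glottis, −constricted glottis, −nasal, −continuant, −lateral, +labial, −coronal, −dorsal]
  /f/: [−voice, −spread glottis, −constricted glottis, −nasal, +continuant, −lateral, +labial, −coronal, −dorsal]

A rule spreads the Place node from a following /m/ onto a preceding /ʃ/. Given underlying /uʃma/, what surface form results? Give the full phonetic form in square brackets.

Place immediately or transitively dominates [labial], [coronal], [anterior], [distributed], [strident], [dorsal], [back], [high].
After delinking /ʃ/'s Place and linking /m/'s, the affected terminals become [+labial], [−coronal], [−dorsal]; [voice], [spread glottis], [constricted glottis], … (outside Place) are retained from /ʃ/.
The resulting bundle matches /f/ in the inventory; substituting it for /ʃ/ gives [ufma].

[ufma]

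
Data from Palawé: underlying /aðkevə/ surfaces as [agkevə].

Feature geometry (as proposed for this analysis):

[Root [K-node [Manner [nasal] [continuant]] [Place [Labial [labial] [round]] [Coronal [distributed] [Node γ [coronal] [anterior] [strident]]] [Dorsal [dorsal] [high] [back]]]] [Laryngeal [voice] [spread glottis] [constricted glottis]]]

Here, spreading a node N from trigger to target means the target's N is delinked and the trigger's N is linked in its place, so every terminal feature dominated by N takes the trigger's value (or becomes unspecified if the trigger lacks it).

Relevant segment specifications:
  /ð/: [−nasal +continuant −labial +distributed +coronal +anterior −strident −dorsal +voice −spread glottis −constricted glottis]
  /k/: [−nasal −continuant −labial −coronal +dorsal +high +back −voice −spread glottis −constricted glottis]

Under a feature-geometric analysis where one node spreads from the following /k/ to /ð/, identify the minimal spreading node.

Comparing /ð/ with its surface form [g], the features that change are [continuant], [coronal], [anterior], [distributed], [strident], [dorsal], [high], [back].
The smallest constituent containing every changed terminal is K-node — each of its daughters lacks at least one of the affected features.
Delinking /ð/'s K-node and associating /k/'s K-node gives precisely the feature bundle of [g].
[voice] — on which /k/ differs from /ð/ — is unchanged, so Root cannot have spread; the constituent is no larger than K-node.

K-node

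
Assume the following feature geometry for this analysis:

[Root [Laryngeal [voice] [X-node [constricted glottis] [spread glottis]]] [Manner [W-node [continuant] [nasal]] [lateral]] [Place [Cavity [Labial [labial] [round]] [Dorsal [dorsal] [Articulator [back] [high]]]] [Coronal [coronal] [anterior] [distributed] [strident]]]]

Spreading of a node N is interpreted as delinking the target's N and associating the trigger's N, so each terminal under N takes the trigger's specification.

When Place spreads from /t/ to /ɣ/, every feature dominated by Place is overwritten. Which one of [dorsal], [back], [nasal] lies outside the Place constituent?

Place dominates exactly [labial], [round], [dorsal], [back], [high], [coronal], [anterior], [distributed], [strident].
Of the listed options, [back], [dorsal] are among these and would be overwritten by spreading Place.
[nasal] is not within the Place subtree (it hangs from W-node), so /ɣ/'s [nasal] value survives.

[nasal]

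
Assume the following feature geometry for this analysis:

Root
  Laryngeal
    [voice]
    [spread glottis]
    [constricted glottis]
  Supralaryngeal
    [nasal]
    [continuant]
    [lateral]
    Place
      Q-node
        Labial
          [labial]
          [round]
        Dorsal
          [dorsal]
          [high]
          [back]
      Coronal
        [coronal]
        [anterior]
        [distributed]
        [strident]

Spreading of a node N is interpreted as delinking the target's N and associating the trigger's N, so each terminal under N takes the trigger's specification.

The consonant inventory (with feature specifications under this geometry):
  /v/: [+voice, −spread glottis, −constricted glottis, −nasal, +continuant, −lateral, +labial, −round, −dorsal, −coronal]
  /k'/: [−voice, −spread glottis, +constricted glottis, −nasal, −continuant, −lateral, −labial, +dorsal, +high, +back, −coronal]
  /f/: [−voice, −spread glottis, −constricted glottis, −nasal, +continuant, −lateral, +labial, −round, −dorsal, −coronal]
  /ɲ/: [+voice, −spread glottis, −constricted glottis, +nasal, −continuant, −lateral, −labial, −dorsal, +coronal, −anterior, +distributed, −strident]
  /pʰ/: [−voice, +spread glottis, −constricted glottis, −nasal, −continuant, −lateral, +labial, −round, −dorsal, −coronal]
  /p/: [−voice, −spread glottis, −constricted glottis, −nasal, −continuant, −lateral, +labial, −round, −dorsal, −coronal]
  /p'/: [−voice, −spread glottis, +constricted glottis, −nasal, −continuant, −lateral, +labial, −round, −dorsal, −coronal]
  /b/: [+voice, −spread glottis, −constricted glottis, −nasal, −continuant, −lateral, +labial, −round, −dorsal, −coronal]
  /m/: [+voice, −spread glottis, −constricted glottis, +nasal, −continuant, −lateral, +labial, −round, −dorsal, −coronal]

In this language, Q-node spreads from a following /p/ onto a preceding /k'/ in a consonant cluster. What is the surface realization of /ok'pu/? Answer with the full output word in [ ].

[op'pu]

The Q-node node dominates the terminals [labial], [round], [dorsal], [high], [back].
The target acquires /p/'s values for everything under Q-node — [+labial], [−round], [−dorsal] — while keeping its own [voice], [spread glottis], [constricted glottis], ….
This feature bundle is that of [p'], so /ok'pu/ surfaces as [op'pu].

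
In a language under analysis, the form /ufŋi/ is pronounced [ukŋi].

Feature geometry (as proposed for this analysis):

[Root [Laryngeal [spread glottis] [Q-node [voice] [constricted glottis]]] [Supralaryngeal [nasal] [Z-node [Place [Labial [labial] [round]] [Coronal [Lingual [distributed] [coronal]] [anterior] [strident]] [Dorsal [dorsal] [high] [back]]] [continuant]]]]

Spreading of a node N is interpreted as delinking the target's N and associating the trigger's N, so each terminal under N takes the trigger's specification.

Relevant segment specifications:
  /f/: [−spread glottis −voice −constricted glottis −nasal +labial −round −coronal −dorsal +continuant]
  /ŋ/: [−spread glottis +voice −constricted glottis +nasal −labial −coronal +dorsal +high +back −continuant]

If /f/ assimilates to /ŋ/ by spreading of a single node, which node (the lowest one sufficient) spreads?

The alternation /f/ → [k] changes [continuant], [labial], [round], [dorsal], [high], [back] and nothing else.
The smallest constituent containing every changed terminal is Z-node — each of its daughters lacks at least one of the affected features.
Spreading Z-node from /ŋ/ overwrites each of those terminals with /ŋ/'s values, yielding exactly [k].
Had Supralaryngeal or a higher node spread, [nasal] would have taken /ŋ/'s value; it stays as in /f/, confirming the spreading constituent is exactly Z-node.

Z-node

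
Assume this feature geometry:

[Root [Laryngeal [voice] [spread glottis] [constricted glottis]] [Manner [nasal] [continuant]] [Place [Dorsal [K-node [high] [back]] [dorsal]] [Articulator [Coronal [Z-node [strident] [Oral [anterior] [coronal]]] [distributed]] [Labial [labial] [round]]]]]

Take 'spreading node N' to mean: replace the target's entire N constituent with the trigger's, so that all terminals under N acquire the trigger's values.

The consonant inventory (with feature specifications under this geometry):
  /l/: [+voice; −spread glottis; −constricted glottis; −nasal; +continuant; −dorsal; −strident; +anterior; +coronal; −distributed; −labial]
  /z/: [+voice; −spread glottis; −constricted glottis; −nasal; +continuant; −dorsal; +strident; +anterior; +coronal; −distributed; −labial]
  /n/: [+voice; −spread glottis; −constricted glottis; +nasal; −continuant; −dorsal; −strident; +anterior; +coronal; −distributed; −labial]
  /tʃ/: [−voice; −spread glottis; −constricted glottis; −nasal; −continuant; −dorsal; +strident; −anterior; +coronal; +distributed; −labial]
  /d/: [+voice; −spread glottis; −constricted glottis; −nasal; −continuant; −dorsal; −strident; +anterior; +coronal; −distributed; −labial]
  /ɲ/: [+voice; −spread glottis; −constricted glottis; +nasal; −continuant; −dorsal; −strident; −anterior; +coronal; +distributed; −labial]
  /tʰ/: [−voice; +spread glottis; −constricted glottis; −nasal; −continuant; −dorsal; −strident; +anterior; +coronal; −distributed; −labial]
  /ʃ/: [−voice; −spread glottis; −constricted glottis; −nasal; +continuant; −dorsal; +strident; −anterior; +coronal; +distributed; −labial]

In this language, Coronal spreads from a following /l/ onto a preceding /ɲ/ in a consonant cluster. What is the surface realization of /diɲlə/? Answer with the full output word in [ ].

[dinlə]

Coronal immediately or transitively dominates [strident], [anterior], [coronal], [distributed].
After delinking /ɲ/'s Coronal and linking /l/'s, the affected terminals become [−strident], [+anterior], [+coronal], [−distributed]; [voice], [spread glottis], [constricted glottis], … (outside Coronal) are retained from /ɲ/.
Among the inventory, only /n/ has exactly this specification, giving the surface form [dinlə].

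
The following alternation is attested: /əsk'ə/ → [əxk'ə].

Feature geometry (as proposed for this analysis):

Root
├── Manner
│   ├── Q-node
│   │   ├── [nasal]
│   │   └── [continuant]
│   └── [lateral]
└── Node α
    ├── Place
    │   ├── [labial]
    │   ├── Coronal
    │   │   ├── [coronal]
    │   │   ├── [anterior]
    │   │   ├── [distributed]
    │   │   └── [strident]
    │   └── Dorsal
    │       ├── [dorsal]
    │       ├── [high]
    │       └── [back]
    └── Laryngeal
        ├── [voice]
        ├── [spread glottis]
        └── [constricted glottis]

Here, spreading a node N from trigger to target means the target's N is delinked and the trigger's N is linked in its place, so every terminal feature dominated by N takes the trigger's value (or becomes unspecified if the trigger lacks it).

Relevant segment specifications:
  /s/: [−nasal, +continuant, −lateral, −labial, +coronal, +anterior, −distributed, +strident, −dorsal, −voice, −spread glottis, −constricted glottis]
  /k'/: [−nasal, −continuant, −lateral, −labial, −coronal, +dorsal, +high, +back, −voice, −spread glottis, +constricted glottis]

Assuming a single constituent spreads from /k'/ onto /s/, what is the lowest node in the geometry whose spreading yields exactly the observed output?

Comparing /s/ with its surface form [x], the features that change are [coronal], [anterior], [distributed], [strident], [dorsal], [high], [back].
Tracing each changed feature up the tree, the paths first meet at Place; any lower node misses at least one of them.
If Place spreads, every terminal under it takes /k'/'s value, producing [x] as observed.
Had Node α or a higher node spread, [constricted glottis] would have taken /k'/'s value; it stays as in /s/, confirming the spreading constituent is exactly Place.

Place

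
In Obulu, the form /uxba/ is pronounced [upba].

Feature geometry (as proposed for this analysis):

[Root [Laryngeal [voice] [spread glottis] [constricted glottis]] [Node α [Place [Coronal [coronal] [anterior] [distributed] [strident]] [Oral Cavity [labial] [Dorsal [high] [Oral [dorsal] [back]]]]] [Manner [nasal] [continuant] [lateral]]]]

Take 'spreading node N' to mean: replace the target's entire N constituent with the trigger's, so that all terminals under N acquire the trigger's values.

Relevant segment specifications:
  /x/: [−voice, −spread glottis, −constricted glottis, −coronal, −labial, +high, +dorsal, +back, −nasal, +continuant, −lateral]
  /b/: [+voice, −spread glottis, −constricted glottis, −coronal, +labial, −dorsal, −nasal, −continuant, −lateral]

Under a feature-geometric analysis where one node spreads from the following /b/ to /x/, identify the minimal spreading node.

Feature comparison: [continuant], [labial], [dorsal], [high], [back] differ between /x/ and [p]; the remaining terminals match.
In this geometry the lowest node dominating all of them is Node α: every daughter of Node α dominates only a proper subset, so no lower node suffices.
If Node α spreads, every terminal under it takes /b/'s value, producing [p] as observed.
[voice] — on which /b/ differs from /x/ — is unchanged, so Root cannot have spread; the constituent is no larger than Node α.

Node α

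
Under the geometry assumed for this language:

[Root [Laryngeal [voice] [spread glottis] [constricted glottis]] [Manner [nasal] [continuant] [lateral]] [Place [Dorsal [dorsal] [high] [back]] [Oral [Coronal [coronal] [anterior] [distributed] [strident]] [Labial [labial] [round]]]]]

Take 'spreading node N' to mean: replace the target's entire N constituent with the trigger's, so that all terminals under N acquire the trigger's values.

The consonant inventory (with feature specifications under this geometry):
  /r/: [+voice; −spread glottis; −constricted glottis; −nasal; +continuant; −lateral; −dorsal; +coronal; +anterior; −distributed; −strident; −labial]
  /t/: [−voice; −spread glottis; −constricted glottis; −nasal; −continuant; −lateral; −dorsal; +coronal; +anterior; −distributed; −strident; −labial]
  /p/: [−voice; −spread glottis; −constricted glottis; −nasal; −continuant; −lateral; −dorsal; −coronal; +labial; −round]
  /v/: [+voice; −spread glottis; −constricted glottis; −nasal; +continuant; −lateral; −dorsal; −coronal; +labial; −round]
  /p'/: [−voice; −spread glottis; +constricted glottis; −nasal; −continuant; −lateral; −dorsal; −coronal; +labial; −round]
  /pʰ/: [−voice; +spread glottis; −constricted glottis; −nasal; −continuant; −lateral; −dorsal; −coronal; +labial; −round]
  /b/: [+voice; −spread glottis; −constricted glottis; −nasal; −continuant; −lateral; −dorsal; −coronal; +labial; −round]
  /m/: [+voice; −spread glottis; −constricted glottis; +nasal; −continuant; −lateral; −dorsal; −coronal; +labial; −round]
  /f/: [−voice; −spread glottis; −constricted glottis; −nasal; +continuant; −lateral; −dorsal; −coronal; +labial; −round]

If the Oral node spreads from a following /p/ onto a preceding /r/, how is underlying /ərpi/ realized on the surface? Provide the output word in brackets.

[əvpi]

Terminals under Oral in this geometry: [coronal], [anterior], [distributed], [strident], [labial], [round].
After delinking /r/'s Oral and linking /p/'s, the affected terminals become [−coronal], [+labial], [−round]; [voice], [spread glottis], [constricted glottis], … (outside Oral) are retained from /r/.
Among the inventory, only /v/ has exactly this specification, giving the surface form [əvpi].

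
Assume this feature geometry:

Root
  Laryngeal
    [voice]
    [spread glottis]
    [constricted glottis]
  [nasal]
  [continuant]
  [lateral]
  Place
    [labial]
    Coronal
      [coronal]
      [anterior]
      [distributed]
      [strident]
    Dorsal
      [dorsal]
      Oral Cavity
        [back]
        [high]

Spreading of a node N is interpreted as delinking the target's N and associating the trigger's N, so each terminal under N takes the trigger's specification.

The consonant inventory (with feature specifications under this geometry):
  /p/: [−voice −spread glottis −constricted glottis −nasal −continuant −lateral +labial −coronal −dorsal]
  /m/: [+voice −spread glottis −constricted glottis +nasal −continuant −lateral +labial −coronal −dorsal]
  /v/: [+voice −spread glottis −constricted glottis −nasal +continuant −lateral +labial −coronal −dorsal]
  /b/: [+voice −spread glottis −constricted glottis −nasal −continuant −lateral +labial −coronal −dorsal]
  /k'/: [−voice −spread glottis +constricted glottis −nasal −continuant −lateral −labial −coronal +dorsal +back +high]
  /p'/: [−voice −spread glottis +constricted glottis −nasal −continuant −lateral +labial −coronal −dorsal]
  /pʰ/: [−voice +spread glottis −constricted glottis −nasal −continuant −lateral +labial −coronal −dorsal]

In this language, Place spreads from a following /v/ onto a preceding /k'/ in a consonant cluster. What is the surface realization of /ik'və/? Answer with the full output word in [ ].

Place immediately or transitively dominates [labial], [coronal], [anterior], [distributed], [strident], [dorsal], [back], [high].
After delinking /k'/'s Place and linking /v/'s, the affected terminals become [+labial], [−coronal], [−dorsal]; [voice], [spread glottis], [constricted glottis], … (outside Place) are retained from /k'/.
The resulting bundle matches /p'/ in the inventory; substituting it for /k'/ gives [ip'və].

[ip'və]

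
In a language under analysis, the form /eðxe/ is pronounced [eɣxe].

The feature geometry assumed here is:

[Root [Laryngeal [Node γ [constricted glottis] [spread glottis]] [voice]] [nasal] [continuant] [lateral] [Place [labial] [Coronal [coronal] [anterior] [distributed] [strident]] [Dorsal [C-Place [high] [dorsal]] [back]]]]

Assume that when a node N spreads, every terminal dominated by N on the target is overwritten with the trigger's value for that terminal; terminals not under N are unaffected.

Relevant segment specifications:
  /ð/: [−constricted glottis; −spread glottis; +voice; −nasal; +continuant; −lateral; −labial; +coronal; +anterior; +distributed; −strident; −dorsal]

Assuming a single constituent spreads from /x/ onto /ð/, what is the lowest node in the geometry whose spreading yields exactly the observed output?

Feature comparison: [coronal], [anterior], [distributed], [strident], [dorsal], [high], [back] differ between /ð/ and [ɣ]; the remaining terminals match.
In this geometry the lowest node dominating all of them is Place: every daughter of Place dominates only a proper subset, so no lower node suffices.
If Place spreads, every terminal under it takes /x/'s value, producing [ɣ] as observed.
Since [voice] is preserved even though /x/ disagrees there, no node above Place spread.

Place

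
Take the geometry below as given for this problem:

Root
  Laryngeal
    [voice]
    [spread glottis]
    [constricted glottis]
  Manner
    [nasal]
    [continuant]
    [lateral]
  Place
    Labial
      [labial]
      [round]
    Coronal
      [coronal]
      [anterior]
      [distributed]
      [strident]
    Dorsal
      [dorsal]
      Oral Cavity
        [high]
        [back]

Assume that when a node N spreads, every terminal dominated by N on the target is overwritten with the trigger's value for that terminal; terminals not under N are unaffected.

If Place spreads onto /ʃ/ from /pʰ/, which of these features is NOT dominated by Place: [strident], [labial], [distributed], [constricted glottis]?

Place dominates exactly [labial], [round], [coronal], [anterior], [distributed], [strident], [dorsal], [high], [back].
[strident], [distributed], [labial] all lie under Place, so they are overwritten when Place spreads.
But [constricted glottis] is a dependent of Laryngeal, outside Place; it is therefore untouched by the spreading.

[constricted glottis]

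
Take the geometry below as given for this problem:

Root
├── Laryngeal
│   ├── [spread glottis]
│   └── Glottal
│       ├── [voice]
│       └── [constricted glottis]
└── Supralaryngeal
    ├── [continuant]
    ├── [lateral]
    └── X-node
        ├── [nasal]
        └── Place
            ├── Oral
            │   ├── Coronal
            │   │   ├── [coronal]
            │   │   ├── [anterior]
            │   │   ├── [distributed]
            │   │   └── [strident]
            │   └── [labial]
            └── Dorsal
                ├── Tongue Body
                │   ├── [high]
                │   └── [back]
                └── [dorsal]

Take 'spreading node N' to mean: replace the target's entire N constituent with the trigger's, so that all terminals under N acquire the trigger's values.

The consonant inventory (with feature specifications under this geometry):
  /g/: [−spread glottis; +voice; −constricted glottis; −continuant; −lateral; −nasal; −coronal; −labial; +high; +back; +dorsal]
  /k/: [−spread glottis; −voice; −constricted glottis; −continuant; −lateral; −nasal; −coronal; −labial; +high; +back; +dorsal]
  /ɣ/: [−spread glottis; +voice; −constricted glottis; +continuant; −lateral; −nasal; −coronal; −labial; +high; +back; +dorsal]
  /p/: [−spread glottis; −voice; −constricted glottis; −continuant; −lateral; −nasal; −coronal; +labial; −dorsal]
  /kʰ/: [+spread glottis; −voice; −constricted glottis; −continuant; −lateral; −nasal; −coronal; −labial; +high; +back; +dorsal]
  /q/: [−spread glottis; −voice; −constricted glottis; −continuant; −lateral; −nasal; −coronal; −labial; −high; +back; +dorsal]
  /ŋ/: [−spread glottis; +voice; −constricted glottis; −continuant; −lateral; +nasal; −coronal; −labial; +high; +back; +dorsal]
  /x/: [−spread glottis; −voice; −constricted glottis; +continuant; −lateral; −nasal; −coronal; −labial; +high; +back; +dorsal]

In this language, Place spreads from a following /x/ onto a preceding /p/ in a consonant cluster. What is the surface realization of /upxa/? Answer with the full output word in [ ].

[ukxa]

The Place node dominates the terminals [coronal], [anterior], [distributed], [strident], [labial], [high], [back], [dorsal].
Spreading Place from /x/ onto /p/ replaces those values with /x/'s: [−coronal], [−labial], [+high], [+back], [+dorsal]. Features outside Place ([spread glottis], [voice], [constricted glottis], …) stay as in /p/.
The resulting bundle matches /k/ in the inventory; substituting it for /p/ gives [ukxa].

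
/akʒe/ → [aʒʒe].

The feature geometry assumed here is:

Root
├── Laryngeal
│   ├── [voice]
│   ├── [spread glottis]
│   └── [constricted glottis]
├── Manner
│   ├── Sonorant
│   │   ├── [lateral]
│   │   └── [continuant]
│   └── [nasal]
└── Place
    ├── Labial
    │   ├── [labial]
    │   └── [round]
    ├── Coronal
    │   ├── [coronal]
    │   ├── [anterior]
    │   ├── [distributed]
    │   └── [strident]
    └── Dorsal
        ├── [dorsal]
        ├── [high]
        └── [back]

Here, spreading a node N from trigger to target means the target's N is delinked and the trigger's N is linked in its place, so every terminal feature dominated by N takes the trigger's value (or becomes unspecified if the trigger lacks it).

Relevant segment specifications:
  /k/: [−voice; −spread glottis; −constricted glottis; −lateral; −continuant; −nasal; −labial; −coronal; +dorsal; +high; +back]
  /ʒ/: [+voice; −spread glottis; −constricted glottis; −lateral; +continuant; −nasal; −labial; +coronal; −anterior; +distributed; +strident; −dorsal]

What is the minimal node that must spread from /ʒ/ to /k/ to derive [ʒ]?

Root

/k/ and [ʒ] differ in [voice], [continuant], [coronal], [anterior], [distributed], [strident], [dorsal], [high], [back]; every other specified feature is identical.
These terminals are all dominated by Root, and no proper subconstituent of Root covers them all; Root is their lowest common ancestor.
Delinking /k/'s Root and associating /ʒ/'s Root gives precisely the feature bundle of [ʒ].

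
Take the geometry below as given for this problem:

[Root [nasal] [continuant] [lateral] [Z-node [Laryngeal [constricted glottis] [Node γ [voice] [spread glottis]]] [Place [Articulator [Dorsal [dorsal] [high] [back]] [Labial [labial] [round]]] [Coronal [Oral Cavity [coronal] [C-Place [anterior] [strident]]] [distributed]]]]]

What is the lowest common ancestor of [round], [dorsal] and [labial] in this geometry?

[round] lies under Labial (below Z-node).
[dorsal]: Root ▹ Z-node ▹ Place ▹ Articulator ▹ Dorsal ▹ [dorsal].
[labial] lies under Labial (below Z-node).
Articulator is the lowest common ancestor — every listed feature sits under it, and no single subconstituent of Articulator covers them all.

Articulator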